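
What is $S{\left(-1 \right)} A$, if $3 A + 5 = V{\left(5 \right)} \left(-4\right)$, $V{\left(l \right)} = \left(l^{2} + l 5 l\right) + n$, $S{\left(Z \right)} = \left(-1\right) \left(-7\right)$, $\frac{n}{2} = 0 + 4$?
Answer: $- \frac{4459}{3} \approx -1486.3$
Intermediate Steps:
$n = 8$ ($n = 2 \left(0 + 4\right) = 2 \cdot 4 = 8$)
$S{\left(Z \right)} = 7$
$V{\left(l \right)} = 8 + 6 l^{2}$ ($V{\left(l \right)} = \left(l^{2} + l 5 l\right) + 8 = \left(l^{2} + 5 l l\right) + 8 = \left(l^{2} + 5 l^{2}\right) + 8 = 6 l^{2} + 8 = 8 + 6 l^{2}$)
$A = - \frac{637}{3}$ ($A = - \frac{5}{3} + \frac{\left(8 + 6 \cdot 5^{2}\right) \left(-4\right)}{3} = - \frac{5}{3} + \frac{\left(8 + 6 \cdot 25\right) \left(-4\right)}{3} = - \frac{5}{3} + \frac{\left(8 + 150\right) \left(-4\right)}{3} = - \frac{5}{3} + \frac{158 \left(-4\right)}{3} = - \frac{5}{3} + \frac{1}{3} \left(-632\right) = - \frac{5}{3} - \frac{632}{3} = - \frac{637}{3} \approx -212.33$)
$S{\left(-1 \right)} A = 7 \left(- \frac{637}{3}\right) = - \frac{4459}{3}$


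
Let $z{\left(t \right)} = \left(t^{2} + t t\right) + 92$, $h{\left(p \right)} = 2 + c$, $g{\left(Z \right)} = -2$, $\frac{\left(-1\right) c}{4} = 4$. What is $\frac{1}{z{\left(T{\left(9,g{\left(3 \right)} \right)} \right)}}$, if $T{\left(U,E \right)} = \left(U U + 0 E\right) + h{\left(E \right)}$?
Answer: $\frac{1}{9070} \approx 0.00011025$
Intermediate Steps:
$c = -16$ ($c = \left(-4\right) 4 = -16$)
$h{\left(p \right)} = -14$ ($h{\left(p \right)} = 2 - 16 = -14$)
$T{\left(U,E \right)} = -14 + U^{2}$ ($T{\left(U,E \right)} = \left(U U + 0 E\right) - 14 = \left(U^{2} + 0\right) - 14 = U^{2} - 14 = -14 + U^{2}$)
$z{\left(t \right)} = 92 + 2 t^{2}$ ($z{\left(t \right)} = \left(t^{2} + t^{2}\right) + 92 = 2 t^{2} + 92 = 92 + 2 t^{2}$)
$\frac{1}{z{\left(T{\left(9,g{\left(3 \right)} \right)} \right)}} = \frac{1}{92 + 2 \left(-14 + 9^{2}\right)^{2}} = \frac{1}{92 + 2 \left(-14 + 81\right)^{2}} = \frac{1}{92 + 2 \cdot 67^{2}} = \frac{1}{92 + 2 \cdot 4489} = \frac{1}{92 + 8978} = \frac{1}{9070}$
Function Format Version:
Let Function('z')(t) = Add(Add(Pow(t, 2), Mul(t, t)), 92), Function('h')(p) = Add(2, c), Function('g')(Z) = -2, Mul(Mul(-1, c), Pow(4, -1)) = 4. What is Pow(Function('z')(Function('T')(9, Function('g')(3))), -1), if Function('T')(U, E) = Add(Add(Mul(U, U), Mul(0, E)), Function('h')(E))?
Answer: Rational(1, 9070) ≈ 0.00011025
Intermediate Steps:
c = -16 (c = Mul(-4, 4) = -16)
Function('h')(p) = -14 (Function('h')(p) = Add(2, -16) = -14)
Function('T')(U, E) = Add(-14, Pow(U, 2)) (Function('T')(U, E) = Add(Add(Mul(U, U), Mul(0, E)), -14) = Add(Add(Pow(U, 2), 0), -14) = Add(Pow(U, 2), -14) = Add(-14, Pow(U, 2)))
Function('z')(t) = Add(92, Mul(2, Pow(t, 2))) (Function('z')(t) = Add(Add(Pow(t, 2), Pow(t, 2)), 92) = Add(Mul(2, Pow(t, 2)), 92) = Add(92, Mul(2, Pow(t, 2))))
Pow(Function('z')(Function('T')(9, Function('g')(3))), -1) = Pow(Add(92, Mul(2, Pow(Add(-14, Pow(9, 2)), 2))), -1) = Pow(Add(92, Mul(2, Pow(Add(-14, 81), 2))), -1) = Pow(Add(92, Mul(2, Pow(67, 2))), -1) = Pow(Add(92, Mul(2, 4489)), -1) = Pow(Add(92, 8978), -1) = Pow(9070, -1) = Rational(1, 9070)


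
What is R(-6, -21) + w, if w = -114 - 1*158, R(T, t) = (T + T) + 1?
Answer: -283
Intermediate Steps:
R(T, t) = 1 + 2*T (R(T, t) = 2*T + 1 = 1 + 2*T)
w = -272 (w = -114 - 158 = -272)
R(-6, -21) + w = (1 + 2*(-6)) - 272 = (1 - 12) - 272 = -11 - 272 = -283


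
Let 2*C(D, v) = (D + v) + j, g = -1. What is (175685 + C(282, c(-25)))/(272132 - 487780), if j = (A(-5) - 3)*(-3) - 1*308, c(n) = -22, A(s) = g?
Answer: -175667/215648 ≈ -0.81460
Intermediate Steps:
A(s) = -1
j = -296 (j = (-1 - 3)*(-3) - 1*308 = -4*(-3) - 308 = 12 - 308 = -296)
C(D, v) = -148 + D/2 + v/2 (C(D, v) = ((D + v) - 296)/2 = (-296 + D + v)/2 = -148 + D/2 + v/2)
(175685 + C(282, c(-25)))/(272132 - 487780) = (175685 + (-148 + (½)*282 + (½)*(-22)))/(272132 - 487780) = (175685 + (-148 + 141 - 11))/(-215648) = (175685 - 18)*(-1/215648) = 175667*(-1/215648) = -175667/215648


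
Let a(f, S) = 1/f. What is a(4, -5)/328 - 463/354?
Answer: -303551/232224 ≈ -1.3071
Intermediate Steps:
a(4, -5)/328 - 463/354 = 1/(4*328) - 463/354 = (¼)*(1/328) - 463*1/354 = 1/1312 - 463/354 = -303551/232224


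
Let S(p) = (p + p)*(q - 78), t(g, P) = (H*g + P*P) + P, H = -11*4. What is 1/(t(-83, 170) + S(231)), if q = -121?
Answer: -1/59216 ≈ -1.6887e-5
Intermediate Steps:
H = -44
t(g, P) = P + P² - 44*g (t(g, P) = (-44*g + P*P) + P = (-44*g + P²) + P = (P² - 44*g) + P = P + P² - 44*g)
S(p) = -398*p (S(p) = (p + p)*(-121 - 78) = (2*p)*(-199) = -398*p)
1/(t(-83, 170) + S(231)) = 1/((170 + 170² - 44*(-83)) - 398*231) = 1/((170 + 28900 + 3652) - 91938) = 1/(32722 - 91938) = 1/(-59216) = -1/59216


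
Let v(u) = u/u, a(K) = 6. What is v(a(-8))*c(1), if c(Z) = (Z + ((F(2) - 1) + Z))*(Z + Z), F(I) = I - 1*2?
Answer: 2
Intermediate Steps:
F(I) = -2 + I (F(I) = I - 2 = -2 + I)
v(u) = 1
c(Z) = 2*Z*(-1 + 2*Z) (c(Z) = (Z + (((-2 + 2) - 1) + Z))*(Z + Z) = (Z + ((0 - 1) + Z))*(2*Z) = (Z + (-1 + Z))*(2*Z) = (-1 + 2*Z)*(2*Z) = 2*Z*(-1 + 2*Z))
v(a(-8))*c(1) = 1*(2*1*(-1 + 2*1)) = 1*(2*1*(-1 + 2)) = 1*(2*1*1) = 1*2 = 2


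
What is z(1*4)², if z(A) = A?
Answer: 16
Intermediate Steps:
z(1*4)² = (1*4)² = 4² = 16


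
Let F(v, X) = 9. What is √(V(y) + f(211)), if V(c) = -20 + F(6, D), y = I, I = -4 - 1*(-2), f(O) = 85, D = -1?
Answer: √74 ≈ 8.6023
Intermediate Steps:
I = -2 (I = -4 + 2 = -2)
y = -2
V(c) = -11 (V(c) = -20 + 9 = -11)
√(V(y) + f(211)) = √(-11 + 85) = √74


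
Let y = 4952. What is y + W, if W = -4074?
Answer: 878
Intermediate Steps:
y + W = 4952 - 4074 = 878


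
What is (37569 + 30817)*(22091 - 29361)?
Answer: -497166220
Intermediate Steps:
(37569 + 30817)*(22091 - 29361) = 68386*(-7270) = -497166220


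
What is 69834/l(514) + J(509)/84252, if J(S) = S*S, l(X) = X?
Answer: 3008410901/21652764 ≈ 138.94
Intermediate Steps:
J(S) = S²
69834/l(514) + J(509)/84252 = 69834/514 + 509²/84252 = 69834*(1/514) + 259081*(1/84252) = 34917/257 + 259081/84252 = 3008410901/21652764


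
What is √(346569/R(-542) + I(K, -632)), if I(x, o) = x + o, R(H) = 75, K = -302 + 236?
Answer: 3*√10897/5 ≈ 62.633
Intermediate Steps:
K = -66
I(x, o) = o + x
√(346569/R(-542) + I(K, -632)) = √(346569/75 + (-632 - 66)) = √(346569*(1/75) - 698) = √(115523/25 - 698) = √(98073/25) = 3*√10897/5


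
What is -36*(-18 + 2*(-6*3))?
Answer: 1944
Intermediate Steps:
-36*(-18 + 2*(-6*3)) = -36*(-18 + 2*(-18)) = -36*(-18 - 36) = -36*(-54) = 1944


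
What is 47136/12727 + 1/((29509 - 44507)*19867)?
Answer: 14044890765449/3792203940382 ≈ 3.7036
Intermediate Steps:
47136/12727 + 1/((29509 - 44507)*19867) = 47136*(1/12727) + (1/19867)/(-14998) = 47136/12727 - 1/14998*1/19867 = 47136/12727 - 1/297965266 = 14044890765449/3792203940382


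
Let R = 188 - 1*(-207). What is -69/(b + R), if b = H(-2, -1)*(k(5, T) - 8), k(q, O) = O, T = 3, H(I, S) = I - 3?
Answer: -23/140 ≈ -0.16429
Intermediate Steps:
H(I, S) = -3 + I
b = 25 (b = (-3 - 2)*(3 - 8) = -5*(-5) = 25)
R = 395 (R = 188 + 207 = 395)
-69/(b + R) = -69/(25 + 395) = -69/420 = -69*1/420 = -23/140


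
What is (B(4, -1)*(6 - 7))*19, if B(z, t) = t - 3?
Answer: 76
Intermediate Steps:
B(z, t) = -3 + t
(B(4, -1)*(6 - 7))*19 = ((-3 - 1)*(6 - 7))*19 = -4*(-1)*19 = 4*19 = 76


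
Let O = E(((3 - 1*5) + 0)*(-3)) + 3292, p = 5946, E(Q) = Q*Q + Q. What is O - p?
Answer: -2612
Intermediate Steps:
E(Q) = Q + Q**2 (E(Q) = Q**2 + Q = Q + Q**2)
O = 3334 (O = (((3 - 1*5) + 0)*(-3))*(1 + ((3 - 1*5) + 0)*(-3)) + 3292 = (((3 - 5) + 0)*(-3))*(1 + ((3 - 5) + 0)*(-3)) + 3292 = ((-2 + 0)*(-3))*(1 + (-2 + 0)*(-3)) + 3292 = (-2*(-3))*(1 - 2*(-3)) + 3292 = 6*(1 + 6) + 3292 = 6*7 + 3292 = 42 + 3292 = 3334)
O - p = 3334 - 1*5946 = 3334 - 5946 = -2612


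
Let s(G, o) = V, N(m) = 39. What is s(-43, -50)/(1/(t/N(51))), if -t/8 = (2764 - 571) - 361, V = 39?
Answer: -14656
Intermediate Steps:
t = -14656 (t = -8*((2764 - 571) - 361) = -8*(2193 - 361) = -8*1832 = -14656)
s(G, o) = 39
s(-43, -50)/(1/(t/N(51))) = 39/(1/(-14656/39)) = 39/(-39/14656) = 39*(-14656/39) = -14656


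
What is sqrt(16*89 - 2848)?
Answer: 4*I*sqrt(89) ≈ 37.736*I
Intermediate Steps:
sqrt(16*89 - 2848) = sqrt(1424 - 2848) = sqrt(-1424) = 4*I*sqrt(89)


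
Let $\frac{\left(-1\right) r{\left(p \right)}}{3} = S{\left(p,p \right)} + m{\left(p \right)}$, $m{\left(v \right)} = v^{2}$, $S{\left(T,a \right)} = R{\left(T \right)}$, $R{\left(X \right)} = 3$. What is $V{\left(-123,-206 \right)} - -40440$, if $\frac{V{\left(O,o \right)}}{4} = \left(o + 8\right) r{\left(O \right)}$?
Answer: $35994072$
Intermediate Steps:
$S{\left(T,a \right)} = 3$
$r{\left(p \right)} = -9 - 3 p^{2}$ ($r{\left(p \right)} = - 3 \left(3 + p^{2}\right) = -9 - 3 p^{2}$)
$V{\left(O,o \right)} = 4 \left(-9 - 3 O^{2}\right) \left(8 + o\right)$ ($V{\left(O,o \right)} = 4 \left(o + 8\right) \left(-9 - 3 O^{2}\right) = 4 \left(8 + o\right) \left(-9 - 3 O^{2}\right) = 4 \left(-9 - 3 O^{2}\right) \left(8 + o\right)$)
$V{\left(-123,-206 \right)} - -40440 = - 12 \left(3 + \left(-123\right)^{2}\right) \left(8 - 206\right) - -40440 = \left(-12\right) \left(3 + 15129\right) \left(-198\right) + 40440 = \left(-12\right) 15132 \left(-198\right) + 40440 = 35953632 + 40440 = 35994072$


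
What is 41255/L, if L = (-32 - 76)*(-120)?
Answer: 8251/2592 ≈ 3.1833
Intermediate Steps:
L = 12960 (L = -108*(-120) = 12960)
41255/L = 41255/12960 = 41255*(1/12960) = 8251/2592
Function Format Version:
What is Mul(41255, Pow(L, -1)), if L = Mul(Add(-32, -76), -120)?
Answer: Rational(8251, 2592) ≈ 3.1833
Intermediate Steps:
L = 12960 (L = Mul(-108, -120) = 12960)
Mul(41255, Pow(L, -1)) = Mul(41255, Pow(12960, -1)) = Mul(41255, Rational(1, 12960)) = Rational(8251, 2592)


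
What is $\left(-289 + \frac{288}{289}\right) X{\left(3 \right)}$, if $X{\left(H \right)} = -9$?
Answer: $\frac{749097}{289} \approx 2592.0$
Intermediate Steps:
$\left(-289 + \frac{288}{289}\right) X{\left(3 \right)} = \left(-289 + \frac{288}{289}\right) \left(-9\right) = \left(- \frac{83233}{289}\right) \left(-9\right) = \frac{749097}{289}$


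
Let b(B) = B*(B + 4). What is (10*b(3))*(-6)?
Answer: -1260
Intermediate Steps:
b(B) = B*(4 + B)
(10*b(3))*(-6) = (10*(3*(4 + 3)))*(-6) = (10*(3*7))*(-6) = (10*21)*(-6) = 210*(-6) = -1260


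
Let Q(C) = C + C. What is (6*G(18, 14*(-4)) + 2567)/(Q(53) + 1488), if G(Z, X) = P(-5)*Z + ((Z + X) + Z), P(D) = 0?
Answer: 2447/1594 ≈ 1.5351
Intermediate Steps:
G(Z, X) = X + 2*Z (G(Z, X) = 0*Z + ((Z + X) + Z) = 0 + ((X + Z) + Z) = 0 + (X + 2*Z) = X + 2*Z)
Q(C) = 2*C
(6*G(18, 14*(-4)) + 2567)/(Q(53) + 1488) = (6*(14*(-4) + 2*18) + 2567)/(2*53 + 1488) = (6*(-56 + 36) + 2567)/(106 + 1488) = (6*(-20) + 2567)/1594 = (-120 + 2567)*(1/1594) = 2447*(1/1594) = 2447/1594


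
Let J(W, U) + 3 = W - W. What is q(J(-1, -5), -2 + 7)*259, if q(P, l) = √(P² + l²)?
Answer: 259*√34 ≈ 1510.2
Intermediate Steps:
J(W, U) = -3 (J(W, U) = -3 + (W - W) = -3 + 0 = -3)
q(J(-1, -5), -2 + 7)*259 = √((-3)² + (-2 + 7)²)*259 = √(9 + 5²)*259 = √(9 + 25)*259 = √34*259 = 259*√34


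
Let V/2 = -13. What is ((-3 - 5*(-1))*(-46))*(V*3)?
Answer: 7176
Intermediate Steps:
V = -26 (V = 2*(-13) = -26)
((-3 - 5*(-1))*(-46))*(V*3) = ((-3 - 5*(-1))*(-46))*(-26*3) = ((-3 + 5)*(-46))*(-78) = (2*(-46))*(-78) = -92*(-78) = 7176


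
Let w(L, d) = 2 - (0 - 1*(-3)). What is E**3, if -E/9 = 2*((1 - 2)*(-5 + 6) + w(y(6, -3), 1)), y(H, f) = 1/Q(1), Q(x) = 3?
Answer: 46656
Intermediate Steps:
y(H, f) = 1/3
w(L, d) = -1 (w(L, d) = 2 - (0 + 3) = 2 - 1*3 = 2 - 3 = -1)
E = 36 (E = -18*((1 - 2)*(-5 + 6) - 1) = -18*(-1*1 - 1) = -18*(-1 - 1) = -18*(-2) = -9*(-4) = 36)
E**3 = 36**3 = 46656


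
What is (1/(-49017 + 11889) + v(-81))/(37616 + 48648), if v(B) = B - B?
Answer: -1/3202809792 ≈ -3.1223e-10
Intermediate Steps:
v(B) = 0
(1/(-49017 + 11889) + v(-81))/(37616 + 48648) = (1/(-49017 + 11889) + 0)/(37616 + 48648) = (1/(-37128) + 0)/86264 = (-1/37128 + 0)*(1/86264) = -1/37128*1/86264 = -1/3202809792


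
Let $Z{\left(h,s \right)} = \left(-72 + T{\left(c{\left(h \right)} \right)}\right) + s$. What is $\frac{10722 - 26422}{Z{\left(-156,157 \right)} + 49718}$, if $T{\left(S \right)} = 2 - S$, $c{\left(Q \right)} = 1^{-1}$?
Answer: $- \frac{3925}{12451} \approx -0.31524$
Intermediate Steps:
$c{\left(Q \right)} = 1$
$Z{\left(h,s \right)} = -71 + s$ ($Z{\left(h,s \right)} = \left(-72 + \left(2 - 1\right)\right) + s = \left(-72 + 1\right) + s = -71 + s$)
$\frac{10722 - 26422}{Z{\left(-156,157 \right)} + 49718} = \frac{10722 - 26422}{\left(-71 + 157\right) + 49718} = - \frac{15700}{86 + 49718} = - \frac{15700}{49804} = \left(-15700\right) \frac{1}{49804} = - \frac{3925}{12451}$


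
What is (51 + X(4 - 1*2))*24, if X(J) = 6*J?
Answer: 1512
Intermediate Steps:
(51 + X(4 - 1*2))*24 = (51 + 6*(4 - 1*2))*24 = (51 + 6*(4 - 2))*24 = (51 + 6*2)*24 = (51 + 12)*24 = 63*24 = 1512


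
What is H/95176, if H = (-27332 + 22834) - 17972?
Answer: -11235/47588 ≈ -0.23609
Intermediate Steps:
H = -22470 (H = -4498 - 17972 = -22470)
H/95176 = -22470/95176 = -22470*1/95176 = -11235/47588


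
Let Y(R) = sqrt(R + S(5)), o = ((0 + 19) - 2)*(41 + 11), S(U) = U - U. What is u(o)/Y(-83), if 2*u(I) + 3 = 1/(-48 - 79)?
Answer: 191*I*sqrt(83)/10541 ≈ 0.16508*I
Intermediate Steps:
S(U) = 0
o = 884 (o = (19 - 2)*52 = 17*52 = 884)
Y(R) = sqrt(R) (Y(R) = sqrt(R + 0) = sqrt(R))
u(I) = -191/127 (u(I) = -3/2 + 1/(2*(-48 - 79)) = -3/2 + (1/2)/(-127) = -3/2 + (1/2)*(-1/127) = -3/2 - 1/254 = -191/127)
u(o)/Y(-83) = -191*(-I*sqrt(83)/83)/127 = -(-191)*I*sqrt(83)/10541 = 191*I*sqrt(83)/10541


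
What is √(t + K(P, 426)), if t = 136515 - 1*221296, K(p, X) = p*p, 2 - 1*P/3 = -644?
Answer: √3671063 ≈ 1916.0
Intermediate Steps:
P = 1938 (P = 6 - 3*(-644) = 6 + 1932 = 1938)
K(p, X) = p²
t = -84781 (t = 136515 - 221296 = -84781)
√(t + K(P, 426)) = √(-84781 + 1938²) = √(-84781 + 3755844) = √3671063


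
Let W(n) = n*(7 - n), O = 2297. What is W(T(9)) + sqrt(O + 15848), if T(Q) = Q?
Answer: -18 + sqrt(18145) ≈ 116.70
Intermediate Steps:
W(T(9)) + sqrt(O + 15848) = 9*(7 - 1*9) + sqrt(2297 + 15848) = 9*(7 - 9) + sqrt(18145) = 9*(-2) + sqrt(18145) = -18 + sqrt(18145)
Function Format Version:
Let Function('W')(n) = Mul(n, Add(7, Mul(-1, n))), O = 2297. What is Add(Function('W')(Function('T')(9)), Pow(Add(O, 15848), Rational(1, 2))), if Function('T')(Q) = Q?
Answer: Add(-18, Pow(18145, Rational(1, 2))) ≈ 116.70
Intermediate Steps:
Add(Function('W')(Function('T')(9)), Pow(Add(O, 15848), Rational(1, 2))) = Add(Mul(9, Add(7, Mul(-1, 9))), Pow(Add(2297, 15848), Rational(1, 2))) = Add(Mul(9, Add(7, -9)), Pow(18145, Rational(1, 2))) = Add(Mul(9, -2), Pow(18145, Rational(1, 2))) = Add(-18, Pow(18145, Rational(1, 2)))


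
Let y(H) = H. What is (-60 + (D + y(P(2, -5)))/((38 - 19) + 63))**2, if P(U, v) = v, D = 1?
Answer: 6061444/1681 ≈ 3605.9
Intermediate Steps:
(-60 + (D + y(P(2, -5)))/((38 - 19) + 63))**2 = (-60 + (1 - 5)/((38 - 19) + 63))**2 = (-60 - 4/(19 + 63))**2 = (-60 - 4/82)**2 = (-60 - 4*1/82)**2 = (-60 - 2/41)**2 = (-2462/41)**2 = 6061444/1681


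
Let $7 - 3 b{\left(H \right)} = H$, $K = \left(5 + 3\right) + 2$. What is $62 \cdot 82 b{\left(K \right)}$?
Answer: $-5084$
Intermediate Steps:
$K = 10$ ($K = 8 + 2 = 10$)
$b{\left(H \right)} = \frac{7}{3} - \frac{H}{3}$
$62 \cdot 82 b{\left(K \right)} = 62 \cdot 82 \left(\frac{7}{3} - \frac{10}{3}\right) = 5084 \left(\frac{7}{3} - \frac{10}{3}\right) = 5084 \left(-1\right) = -5084$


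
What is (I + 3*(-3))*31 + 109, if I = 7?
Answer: 47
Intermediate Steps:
(I + 3*(-3))*31 + 109 = (7 + 3*(-3))*31 + 109 = (7 - 9)*31 + 109 = -2*31 + 109 = -62 + 109 = 47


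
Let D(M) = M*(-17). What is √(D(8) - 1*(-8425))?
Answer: 3*√921 ≈ 91.044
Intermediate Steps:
D(M) = -17*M
√(D(8) - 1*(-8425)) = √(-17*8 - 1*(-8425)) = √(-136 + 8425) = √8289 = 3*√921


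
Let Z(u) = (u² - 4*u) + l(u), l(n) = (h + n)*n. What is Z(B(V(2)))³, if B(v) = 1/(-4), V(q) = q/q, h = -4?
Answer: 4913/512 ≈ 9.5957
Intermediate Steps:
V(q) = 1
l(n) = n*(-4 + n) (l(n) = (-4 + n)*n = n*(-4 + n))
B(v) = -¼
Z(u) = u² - 4*u + u*(-4 + u) (Z(u) = (u² - 4*u) + u*(-4 + u) = u² - 4*u + u*(-4 + u))
Z(B(V(2)))³ = (2*(-¼)*(-4 - ¼))³ = (2*(-¼)*(-17/4))³ = (17/8)³ = 4913/512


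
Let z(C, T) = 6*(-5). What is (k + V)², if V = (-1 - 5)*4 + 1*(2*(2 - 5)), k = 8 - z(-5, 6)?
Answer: 64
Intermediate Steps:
z(C, T) = -30
k = 38 (k = 8 - 1*(-30) = 8 + 30 = 38)
V = -30 (V = -6*4 + 1*(2*(-3)) = -24 + 1*(-6) = -24 - 6 = -30)
(k + V)² = (38 - 30)² = 8² = 64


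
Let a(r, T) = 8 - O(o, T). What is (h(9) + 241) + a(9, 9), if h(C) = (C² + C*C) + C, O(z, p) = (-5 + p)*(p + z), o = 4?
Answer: 368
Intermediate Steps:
h(C) = C + 2*C² (h(C) = (C² + C²) + C = 2*C² + C = C + 2*C²)
a(r, T) = 28 + T - T² (a(r, T) = 8 - (T² - 5*T - 5*4 + T*4) = 8 - (T² - 5*T - 20 + 4*T) = 8 - (-20 + T² - T) = 8 + (20 + T - T²) = 28 + T - T²)
(h(9) + 241) + a(9, 9) = (9*(1 + 2*9) + 241) + (28 + 9 - 1*9²) = (9*(1 + 18) + 241) + (28 + 9 - 1*81) = (9*19 + 241) + (28 + 9 - 81) = (171 + 241) - 44 = 412 - 44 = 368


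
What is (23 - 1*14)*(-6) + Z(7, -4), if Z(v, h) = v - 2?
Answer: -49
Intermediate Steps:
Z(v, h) = -2 + v
(23 - 1*14)*(-6) + Z(7, -4) = (23 - 1*14)*(-6) + (-2 + 7) = (23 - 14)*(-6) + 5 = 9*(-6) + 5 = -54 + 5 = -49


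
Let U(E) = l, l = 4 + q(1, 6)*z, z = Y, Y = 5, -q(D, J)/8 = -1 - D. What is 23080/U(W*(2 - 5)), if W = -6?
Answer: 5770/21 ≈ 274.76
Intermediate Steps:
q(D, J) = 8 + 8*D (q(D, J) = -8*(-1 - D) = 8 + 8*D)
z = 5
l = 84 (l = 4 + (8 + 8*1)*5 = 4 + (8 + 8)*5 = 4 + 16*5 = 4 + 80 = 84)
U(E) = 84
23080/U(W*(2 - 5)) = 23080/84 = 23080*(1/84) = 5770/21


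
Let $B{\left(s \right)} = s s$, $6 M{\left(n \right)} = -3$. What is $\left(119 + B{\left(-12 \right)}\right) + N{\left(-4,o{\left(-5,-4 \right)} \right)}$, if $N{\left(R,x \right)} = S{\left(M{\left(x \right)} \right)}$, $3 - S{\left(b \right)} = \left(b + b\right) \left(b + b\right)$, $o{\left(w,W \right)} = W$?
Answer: $265$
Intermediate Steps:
$M{\left(n \right)} = - \frac{1}{2}$ ($M{\left(n \right)} = \frac{1}{6} \left(-3\right) = - \frac{1}{2}$)
$S{\left(b \right)} = 3 - 4 b^{2}$ ($S{\left(b \right)} = 3 - \left(b + b\right) \left(b + b\right) = 3 - 2 b 2 b = 3 - 4 b^{2}$)
$N{\left(R,x \right)} = 2$ ($N{\left(R,x \right)} = 3 - 4 \left(- \frac{1}{2}\right)^{2} = 3 - 1 = 2$)
$B{\left(s \right)} = s^{2}$
$\left(119 + B{\left(-12 \right)}\right) + N{\left(-4,o{\left(-5,-4 \right)} \right)} = \left(119 + \left(-12\right)^{2}\right) + 2 = \left(119 + 144\right) + 2 = 263 + 2 = 265$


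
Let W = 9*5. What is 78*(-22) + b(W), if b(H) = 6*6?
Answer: -1680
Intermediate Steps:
W = 45
b(H) = 36
78*(-22) + b(W) = 78*(-22) + 36 = -1716 + 36 = -1680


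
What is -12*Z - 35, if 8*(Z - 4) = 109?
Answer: -493/2 ≈ -246.50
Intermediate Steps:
Z = 141/8 (Z = 4 + (⅛)*109 = 4 + 109/8 = 141/8 ≈ 17.625)
-12*Z - 35 = -12*141/8 - 35 = -423/2 - 35 = -493/2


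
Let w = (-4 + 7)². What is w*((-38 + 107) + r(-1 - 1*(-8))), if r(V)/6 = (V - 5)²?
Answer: 837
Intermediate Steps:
r(V) = 6*(-5 + V)² (r(V) = 6*(V - 5)² = 6*(-5 + V)²)
w = 9 (w = 3² = 9)
w*((-38 + 107) + r(-1 - 1*(-8))) = 9*((-38 + 107) + 6*(-5 + (-1 - 1*(-8)))²) = 9*(69 + 6*(-5 + (-1 + 8))²) = 9*(69 + 6*(-5 + 7)²) = 9*(69 + 6*2²) = 9*(69 + 6*4) = 9*(69 + 24) = 9*93 = 837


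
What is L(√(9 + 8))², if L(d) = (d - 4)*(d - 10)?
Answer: 6581 - 1596*√17 ≈ 0.52342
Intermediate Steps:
L(d) = (-10 + d)*(-4 + d) (L(d) = (-4 + d)*(-10 + d) = (-10 + d)*(-4 + d))
L(√(9 + 8))² = (40 + (√(9 + 8))² - 14*√(9 + 8))² = (40 + (√17)² - 14*√17)² = (40 + 17 - 14*√17)² = (57 - 14*√17)²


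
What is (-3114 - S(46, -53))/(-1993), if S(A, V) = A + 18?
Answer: 3178/1993 ≈ 1.5946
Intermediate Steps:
S(A, V) = 18 + A
(-3114 - S(46, -53))/(-1993) = (-3114 - (18 + 46))/(-1993) = (-3114 - 1*64)*(-1/1993) = (-3114 - 64)*(-1/1993) = -3178*(-1/1993) = 3178/1993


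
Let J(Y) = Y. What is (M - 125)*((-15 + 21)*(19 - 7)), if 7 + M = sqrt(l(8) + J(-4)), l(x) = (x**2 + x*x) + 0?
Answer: -9504 + 144*sqrt(31) ≈ -8702.3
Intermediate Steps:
l(x) = 2*x**2 (l(x) = (x**2 + x**2) + 0 = 2*x**2 + 0 = 2*x**2)
M = -7 + 2*sqrt(31) (M = -7 + sqrt(2*8**2 - 4) = -7 + sqrt(2*64 - 4) = -7 + sqrt(128 - 4) = -7 + sqrt(124) = -7 + 2*sqrt(31) ≈ 4.1355)
(M - 125)*((-15 + 21)*(19 - 7)) = ((-7 + 2*sqrt(31)) - 125)*((-15 + 21)*(19 - 7)) = (-132 + 2*sqrt(31))*(6*12) = (-132 + 2*sqrt(31))*72 = -9504 + 144*sqrt(31)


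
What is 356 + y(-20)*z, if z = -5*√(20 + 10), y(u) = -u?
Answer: 356 - 100*√30 ≈ -191.72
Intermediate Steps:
z = -5*√30 ≈ -27.386
356 + y(-20)*z = 356 + (-1*(-20))*(-5*√30) = 356 + 20*(-5*√30) = 356 - 100*√30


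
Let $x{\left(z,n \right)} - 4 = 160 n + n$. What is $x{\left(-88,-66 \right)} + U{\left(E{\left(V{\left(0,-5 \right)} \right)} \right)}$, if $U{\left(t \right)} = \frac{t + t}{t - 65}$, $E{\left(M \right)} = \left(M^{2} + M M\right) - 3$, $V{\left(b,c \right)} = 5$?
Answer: $- \frac{95645}{9} \approx -10627.0$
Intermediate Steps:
$E{\left(M \right)} = -3 + 2 M^{2}$ ($E{\left(M \right)} = \left(M^{2} + M^{2}\right) - 3 = 2 M^{2} - 3 = -3 + 2 M^{2}$)
$x{\left(z,n \right)} = 4 + 161 n$ ($x{\left(z,n \right)} = 4 + \left(160 n + n\right) = 4 + 161 n$)
$U{\left(t \right)} = \frac{2 t}{-65 + t}$
$x{\left(-88,-66 \right)} + U{\left(E{\left(V{\left(0,-5 \right)} \right)} \right)} = \left(4 + 161 \left(-66\right)\right) + \frac{2 \left(-3 + 2 \cdot 5^{2}\right)}{-65 - \left(3 - 2 \cdot 5^{2}\right)} = \left(4 - 10626\right) + \frac{2 \left(-3 + 2 \cdot 25\right)}{-65 + \left(-3 + 2 \cdot 25\right)} = -10622 + \frac{2 \left(-3 + 50\right)}{-65 + \left(-3 + 50\right)} = -10622 + 2 \cdot 47 \frac{1}{-65 + 47} = -10622 + 2 \cdot 47 \frac{1}{-18} = -10622 + 2 \cdot 47 \left(- \frac{1}{18}\right) = -10622 - \frac{47}{9} = - \frac{95645}{9}$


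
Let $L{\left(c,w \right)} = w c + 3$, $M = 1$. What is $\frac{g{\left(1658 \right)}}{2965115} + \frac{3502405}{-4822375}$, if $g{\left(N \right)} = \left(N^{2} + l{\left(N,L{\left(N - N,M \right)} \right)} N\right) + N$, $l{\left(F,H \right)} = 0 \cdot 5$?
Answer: $\frac{115179886627}{571955857925} \approx 0.20138$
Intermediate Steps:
$L{\left(c,w \right)} = 3 + c w$ ($L{\left(c,w \right)} = c w + 3 = 3 + c w$)
$l{\left(F,H \right)} = 0$
$g{\left(N \right)} = N + N^{2}$ ($g{\left(N \right)} = \left(N^{2} + 0 N\right) + N = \left(N^{2} + 0\right) + N = N^{2} + N = N + N^{2}$)
$\frac{g{\left(1658 \right)}}{2965115} + \frac{3502405}{-4822375} = \frac{1658 \left(1 + 1658\right)}{2965115} + \frac{3502405}{-4822375} = 1658 \cdot 1659 \cdot \frac{1}{2965115} + 3502405 \left(- \frac{1}{4822375}\right) = 2750622 \cdot \frac{1}{2965115} - \frac{700481}{964475} = \frac{2750622}{2965115} - \frac{700481}{964475} = \frac{115179886627}{571955857925}$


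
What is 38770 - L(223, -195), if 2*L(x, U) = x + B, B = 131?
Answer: 38593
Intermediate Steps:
L(x, U) = 131/2 + x/2 (L(x, U) = (x + 131)/2 = (131 + x)/2 = 131/2 + x/2)
38770 - L(223, -195) = 38770 - (131/2 + (½)*223) = 38770 - (131/2 + 223/2) = 38770 - 1*177 = 38770 - 177 = 38593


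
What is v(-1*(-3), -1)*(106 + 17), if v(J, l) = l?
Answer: -123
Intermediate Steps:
v(-1*(-3), -1)*(106 + 17) = -(106 + 17) = -1*123 = -123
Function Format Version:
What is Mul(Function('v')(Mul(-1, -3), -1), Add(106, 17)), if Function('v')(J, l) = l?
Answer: -123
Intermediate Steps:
Mul(Function('v')(Mul(-1, -3), -1), Add(106, 17)) = Mul(-1, Add(106, 17)) = Mul(-1, 123) = -123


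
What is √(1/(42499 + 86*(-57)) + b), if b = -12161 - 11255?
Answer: 3*I*√3677702409283/37597 ≈ 153.02*I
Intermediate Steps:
b = -23416
√(1/(42499 + 86*(-57)) + b) = √(1/(42499 + 86*(-57)) - 23416) = √(1/(42499 - 4902) - 23416) = √(1/37597 - 23416) = √(-880371351/37597) = 3*I*√3677702409283/37597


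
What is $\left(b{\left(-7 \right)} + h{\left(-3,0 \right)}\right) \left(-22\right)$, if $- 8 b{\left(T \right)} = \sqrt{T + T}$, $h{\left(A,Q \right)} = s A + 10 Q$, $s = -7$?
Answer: $-462 + \frac{11 i \sqrt{14}}{4} \approx -462.0 + 10.29 i$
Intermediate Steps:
$h{\left(A,Q \right)} = - 7 A + 10 Q$
$b{\left(T \right)} = - \frac{\sqrt{2} \sqrt{T}}{8}$ ($b{\left(T \right)} = - \frac{\sqrt{T + T}}{8} = - \frac{\sqrt{2 T}}{8} = - \frac{\sqrt{2} \sqrt{T}}{8}$)
$\left(b{\left(-7 \right)} + h{\left(-3,0 \right)}\right) \left(-22\right) = \left(- \frac{\sqrt{2} \sqrt{-7}}{8} + \left(\left(-7\right) \left(-3\right) + 10 \cdot 0\right)\right) \left(-22\right) = \left(- \frac{\sqrt{2} i \sqrt{7}}{8} + \left(21 + 0\right)\right) \left(-22\right) = \left(- \frac{i \sqrt{14}}{8} + 21\right) \left(-22\right) = \left(21 - \frac{i \sqrt{14}}{8}\right) \left(-22\right) = -462 + \frac{11 i \sqrt{14}}{4}$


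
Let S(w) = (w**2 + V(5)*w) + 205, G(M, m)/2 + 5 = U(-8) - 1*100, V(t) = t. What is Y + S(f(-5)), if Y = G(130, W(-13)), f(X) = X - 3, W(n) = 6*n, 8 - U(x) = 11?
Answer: 13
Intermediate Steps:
U(x) = -3 (U(x) = 8 - 1*11 = 8 - 11 = -3)
G(M, m) = -216 (G(M, m) = -10 + 2*(-3 - 1*100) = -10 + 2*(-3 - 100) = -10 + 2*(-103) = -10 - 206 = -216)
f(X) = -3 + X
Y = -216
S(w) = 205 + w**2 + 5*w (S(w) = (w**2 + 5*w) + 205 = 205 + w**2 + 5*w)
Y + S(f(-5)) = -216 + (205 + (-3 - 5)**2 + 5*(-3 - 5)) = -216 + (205 + (-8)**2 + 5*(-8)) = -216 + (205 + 64 - 40) = -216 + 229 = 13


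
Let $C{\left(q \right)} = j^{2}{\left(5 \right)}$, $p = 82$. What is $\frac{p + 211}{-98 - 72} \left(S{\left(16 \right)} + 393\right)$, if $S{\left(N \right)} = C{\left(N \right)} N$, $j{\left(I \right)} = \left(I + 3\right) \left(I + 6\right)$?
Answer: $- \frac{36419021}{170} \approx -2.1423 \cdot 10^{5}$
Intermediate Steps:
$j{\left(I \right)} = \left(3 + I\right) \left(6 + I\right)$
$C{\left(q \right)} = 7744$ ($C{\left(q \right)} = \left(18 + 5^{2} + 9 \cdot 5\right)^{2} = \left(18 + 25 + 45\right)^{2} = 88^{2} = 7744$)
$S{\left(N \right)} = 7744 N$
$\frac{p + 211}{-98 - 72} \left(S{\left(16 \right)} + 393\right) = \frac{82 + 211}{-98 - 72} \left(7744 \cdot 16 + 393\right) = \frac{293}{-170} \left(123904 + 393\right) = 293 \left(- \frac{1}{170}\right) 124297 = \left(- \frac{293}{170}\right) 124297 = - \frac{36419021}{170}$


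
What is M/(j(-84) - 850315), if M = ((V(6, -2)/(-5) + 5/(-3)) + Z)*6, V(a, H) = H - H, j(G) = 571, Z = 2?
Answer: -1/424872 ≈ -2.3536e-6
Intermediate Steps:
V(a, H) = 0
M = 2 (M = ((0/(-5) + 5/(-3)) + 2)*6 = ((0*(-1/5) + 5*(-1/3)) + 2)*6 = ((0 - 5/3) + 2)*6 = (-5/3 + 2)*6 = (1/3)*6 = 2)
M/(j(-84) - 850315) = 2/(571 - 850315) = 2/(-849744) = 2*(-1/849744) = -1/424872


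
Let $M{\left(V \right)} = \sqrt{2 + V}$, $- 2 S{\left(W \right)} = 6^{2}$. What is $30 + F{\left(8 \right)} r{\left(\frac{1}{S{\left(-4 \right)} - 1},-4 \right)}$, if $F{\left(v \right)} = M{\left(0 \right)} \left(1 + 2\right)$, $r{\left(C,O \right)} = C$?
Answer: $30 - \frac{3 \sqrt{2}}{19} \approx 29.777$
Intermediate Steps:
$S{\left(W \right)} = -18$ ($S{\left(W \right)} = - \frac{6^{2}}{2} = \left(- \frac{1}{2}\right) 36 = -18$)
$F{\left(v \right)} = 3 \sqrt{2}$ ($F{\left(v \right)} = \sqrt{2 + 0} \left(1 + 2\right) = \sqrt{2} \cdot 3 = 3 \sqrt{2}$)
$30 + F{\left(8 \right)} r{\left(\frac{1}{S{\left(-4 \right)} - 1},-4 \right)} = 30 + \frac{3 \sqrt{2}}{-18 - 1} = 30 + \frac{3 \sqrt{2}}{-19} = 30 + 3 \sqrt{2} \left(- \frac{1}{19}\right) = 30 - \frac{3 \sqrt{2}}{19}$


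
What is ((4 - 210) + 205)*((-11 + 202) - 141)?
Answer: -50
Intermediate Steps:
((4 - 210) + 205)*((-11 + 202) - 141) = (-206 + 205)*(191 - 141) = -1*50 = -50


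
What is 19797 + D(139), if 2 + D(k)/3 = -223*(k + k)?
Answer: -166191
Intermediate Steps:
D(k) = -6 - 1338*k (D(k) = -6 + 3*(-223*(k + k)) = -6 + 3*(-446*k) = -6 - 1338*k)
19797 + D(139) = 19797 + (-6 - 1338*139) = 19797 + (-6 - 185982) = 19797 - 185988 = -166191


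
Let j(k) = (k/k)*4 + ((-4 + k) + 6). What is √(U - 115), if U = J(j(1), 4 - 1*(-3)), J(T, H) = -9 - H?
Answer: I*√131 ≈ 11.446*I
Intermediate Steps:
j(k) = 6 + k (j(k) = 1*4 + (2 + k) = 4 + (2 + k) = 6 + k)
U = -16 (U = -9 - (4 - 1*(-3)) = -9 - (4 + 3) = -9 - 1*7 = -9 - 7 = -16)
√(U - 115) = √(-16 - 115) = √(-131) = I*√131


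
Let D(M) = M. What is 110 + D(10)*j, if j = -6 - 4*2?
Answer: -30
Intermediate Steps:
j = -14 (j = -6 - 8 = -14)
110 + D(10)*j = 110 + 10*(-14) = 110 - 140 = -30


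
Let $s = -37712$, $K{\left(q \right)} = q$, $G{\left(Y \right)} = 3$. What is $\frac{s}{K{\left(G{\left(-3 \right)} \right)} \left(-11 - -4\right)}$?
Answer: $\frac{37712}{21} \approx 1795.8$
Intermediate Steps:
$\frac{s}{K{\left(G{\left(-3 \right)} \right)} \left(-11 - -4\right)} = - \frac{37712}{3 \left(-11 - -4\right)} = - \frac{37712}{3 \left(-11 + 4\right)} = - \frac{37712}{3 \left(-7\right)} = - \frac{37712}{-21} = \left(-37712\right) \left(- \frac{1}{21}\right) = \frac{37712}{21}$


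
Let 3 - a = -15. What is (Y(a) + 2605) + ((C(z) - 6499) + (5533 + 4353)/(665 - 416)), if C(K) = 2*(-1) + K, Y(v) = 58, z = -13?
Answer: -949013/249 ≈ -3811.3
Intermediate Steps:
a = 18 (a = 3 - 1*(-15) = 3 + 15 = 18)
C(K) = -2 + K
(Y(a) + 2605) + ((C(z) - 6499) + (5533 + 4353)/(665 - 416)) = (58 + 2605) + (((-2 - 13) - 6499) + (5533 + 4353)/(665 - 416)) = 2663 + ((-15 - 6499) + 9886/249) = 2663 + (-6514 + 9886*(1/249)) = 2663 + (-6514 + 9886/249) = 2663 - 1612100/249 = -949013/249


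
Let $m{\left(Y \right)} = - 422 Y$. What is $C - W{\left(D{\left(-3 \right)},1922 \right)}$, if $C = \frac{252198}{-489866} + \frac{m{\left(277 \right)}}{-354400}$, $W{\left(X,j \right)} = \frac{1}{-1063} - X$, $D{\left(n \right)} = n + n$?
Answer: $- \frac{285310347510387}{46136461638800} \approx -6.1841$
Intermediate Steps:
$D{\left(n \right)} = 2 n$
$W{\left(X,j \right)} = - \frac{1}{1063} - X$
$C = - \frac{8029143749}{43402127600}$ ($C = \frac{252198}{-489866} + \frac{\left(-422\right) 277}{-354400} = 252198 \left(- \frac{1}{489866}\right) - - \frac{58447}{177200} = - \frac{126099}{244933} + \frac{58447}{177200} = - \frac{8029143749}{43402127600} \approx -0.18499$)
$C - W{\left(D{\left(-3 \right)},1922 \right)} = - \frac{8029143749}{43402127600} - \left(- \frac{1}{1063} - 2 \left(-3\right)\right) = - \frac{8029143749}{43402127600} - \left(- \frac{1}{1063} - -6\right) = - \frac{8029143749}{43402127600} - \left(- \frac{1}{1063} + 6\right) = - \frac{8029143749}{43402127600} - \frac{6377}{1063} = - \frac{285310347510387}{46136461638800}$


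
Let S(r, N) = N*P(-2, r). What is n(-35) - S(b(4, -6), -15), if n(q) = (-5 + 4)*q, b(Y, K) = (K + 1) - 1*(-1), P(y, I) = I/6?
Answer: 25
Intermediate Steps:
P(y, I) = I/6 (P(y, I) = I*(⅙) = I/6)
b(Y, K) = 2 + K (b(Y, K) = (1 + K) + 1 = 2 + K)
S(r, N) = N*r/6 (S(r, N) = N*(r/6) = N*r/6)
n(q) = -q
n(-35) - S(b(4, -6), -15) = -1*(-35) - (-15)*(2 - 6)/6 = 35 - (-15)*(-4)/6 = 35 - 1*10 = 35 - 10 = 25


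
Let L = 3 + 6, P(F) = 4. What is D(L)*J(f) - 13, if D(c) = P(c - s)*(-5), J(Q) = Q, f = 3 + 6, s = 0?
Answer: -193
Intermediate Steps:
f = 9
L = 9
D(c) = -20 (D(c) = 4*(-5) = -20)
D(L)*J(f) - 13 = -20*9 - 13 = -180 - 13 = -193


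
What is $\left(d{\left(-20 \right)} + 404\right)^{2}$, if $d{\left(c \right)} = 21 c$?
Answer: $256$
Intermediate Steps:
$\left(d{\left(-20 \right)} + 404\right)^{2} = \left(21 \left(-20\right) + 404\right)^{2} = \left(-420 + 404\right)^{2} = \left(-16\right)^{2} = 256$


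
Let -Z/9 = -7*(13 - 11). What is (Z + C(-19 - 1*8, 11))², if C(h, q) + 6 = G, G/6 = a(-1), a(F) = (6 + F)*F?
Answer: 8100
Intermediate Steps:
a(F) = F*(6 + F)
G = -30 (G = 6*(-(6 - 1)) = 6*(-1*5) = 6*(-5) = -30)
Z = 126 (Z = -(-63)*(13 - 11) = -(-63)*2 = -9*(-14) = 126)
C(h, q) = -36 (C(h, q) = -6 - 30 = -36)
(Z + C(-19 - 1*8, 11))² = (126 - 36)² = 90² = 8100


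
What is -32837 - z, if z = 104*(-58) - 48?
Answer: -26757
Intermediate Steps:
z = -6080 (z = -6032 - 48 = -6080)
-32837 - z = -32837 - 1*(-6080) = -32837 + 6080 = -26757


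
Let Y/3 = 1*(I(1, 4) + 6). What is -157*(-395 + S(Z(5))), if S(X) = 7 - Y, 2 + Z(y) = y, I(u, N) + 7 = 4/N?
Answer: 60916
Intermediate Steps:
I(u, N) = -7 + 4/N
Z(y) = -2 + y
Y = 0 (Y = 3*(1*((-7 + 4/4) + 6)) = 3*(1*((-7 + 4*(1/4)) + 6)) = 3*(1*((-7 + 1) + 6)) = 3*(1*(-6 + 6)) = 3*(1*0) = 3*0 = 0)
S(X) = 7 (S(X) = 7 - 1*0 = 7 + 0 = 7)
-157*(-395 + S(Z(5))) = -157*(-395 + 7) = -157*(-388) = 60916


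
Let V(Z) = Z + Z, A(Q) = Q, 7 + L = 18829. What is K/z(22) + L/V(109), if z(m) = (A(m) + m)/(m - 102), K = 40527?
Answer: -88245339/1199 ≈ -73599.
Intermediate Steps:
L = 18822 (L = -7 + 18829 = 18822)
V(Z) = 2*Z
z(m) = 2*m/(-102 + m) (z(m) = (m + m)/(m - 102) = (2*m)/(-102 + m) = 2*m/(-102 + m))
K/z(22) + L/V(109) = 40527/((2*22/(-102 + 22))) + 18822/((2*109)) = 40527/((2*22/(-80))) + 18822/218 = 40527/((2*22*(-1/80))) + 18822*(1/218) = 40527/(-11/20) + 9411/109 = 40527*(-20/11) + 9411/109 = -810540/11 + 9411/109 = -88245339/1199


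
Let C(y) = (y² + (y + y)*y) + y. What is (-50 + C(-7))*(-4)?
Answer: -360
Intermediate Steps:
C(y) = y + 3*y² (C(y) = (y² + (2*y)*y) + y = (y² + 2*y²) + y = 3*y² + y = y + 3*y²)
(-50 + C(-7))*(-4) = (-50 - 7*(1 + 3*(-7)))*(-4) = (-50 - 7*(1 - 21))*(-4) = (-50 - 7*(-20))*(-4) = (-50 + 140)*(-4) = 90*(-4) = -360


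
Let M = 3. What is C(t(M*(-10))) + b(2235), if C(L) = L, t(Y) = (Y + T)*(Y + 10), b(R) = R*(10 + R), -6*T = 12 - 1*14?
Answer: 15054505/3 ≈ 5.0182e+6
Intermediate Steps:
T = 1/3 (T = -(12 - 1*14)/6 = -(12 - 14)/6 = -1/6*(-2) = 1/3 ≈ 0.33333)
t(Y) = (10 + Y)*(1/3 + Y) (t(Y) = (Y + 1/3)*(Y + 10) = (1/3 + Y)*(10 + Y) = (10 + Y)*(1/3 + Y))
C(t(M*(-10))) + b(2235) = (10/3 + (3*(-10))**2 + 31*(3*(-10))/3) + 2235*(10 + 2235) = (10/3 + (-30)**2 + (31/3)*(-30)) + 2235*2245 = (10/3 + 900 - 310) + 5017575 = 1780/3 + 5017575 = 15054505/3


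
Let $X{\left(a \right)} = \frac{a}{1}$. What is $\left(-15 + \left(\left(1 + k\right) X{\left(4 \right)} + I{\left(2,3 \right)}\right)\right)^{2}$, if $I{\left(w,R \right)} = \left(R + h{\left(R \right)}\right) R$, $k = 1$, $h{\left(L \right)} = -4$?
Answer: $100$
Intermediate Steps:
$X{\left(a \right)} = a$ ($X{\left(a \right)} = a 1 = a$)
$I{\left(w,R \right)} = R \left(-4 + R\right)$ ($I{\left(w,R \right)} = \left(R - 4\right) R = \left(-4 + R\right) R = R \left(-4 + R\right)$)
$\left(-15 + \left(\left(1 + k\right) X{\left(4 \right)} + I{\left(2,3 \right)}\right)\right)^{2} = \left(-15 + \left(\left(1 + 1\right) 4 + 3 \left(-4 + 3\right)\right)\right)^{2} = \left(-15 + \left(2 \cdot 4 + 3 \left(-1\right)\right)\right)^{2} = \left(-15 + \left(8 - 3\right)\right)^{2} = \left(-15 + 5\right)^{2} = \left(-10\right)^{2} = 100$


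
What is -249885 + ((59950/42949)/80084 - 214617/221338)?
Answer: -1829208993052962988/7320174861577 ≈ -2.4989e+5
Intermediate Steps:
-249885 + ((59950/42949)/80084 - 214617/221338) = -249885 + ((59950*(1/42949))*(1/80084) - 214617*1/221338) = -249885 + ((59950/42949)*(1/80084) - 16509/17026) = -249885 + (29975/1719763858 - 16509/17026) = -249885 - 7097767794343/7320174861577 = -1829208993052962988/7320174861577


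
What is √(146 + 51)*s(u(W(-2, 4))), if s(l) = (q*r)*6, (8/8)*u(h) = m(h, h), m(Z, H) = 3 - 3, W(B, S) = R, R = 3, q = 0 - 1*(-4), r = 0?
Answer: 0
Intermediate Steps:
q = 4 (q = 0 + 4 = 4)
W(B, S) = 3
m(Z, H) = 0
u(h) = 0
s(l) = 0 (s(l) = (4*0)*6 = 0*6 = 0)
√(146 + 51)*s(u(W(-2, 4))) = √(146 + 51)*0 = √197*0 = 0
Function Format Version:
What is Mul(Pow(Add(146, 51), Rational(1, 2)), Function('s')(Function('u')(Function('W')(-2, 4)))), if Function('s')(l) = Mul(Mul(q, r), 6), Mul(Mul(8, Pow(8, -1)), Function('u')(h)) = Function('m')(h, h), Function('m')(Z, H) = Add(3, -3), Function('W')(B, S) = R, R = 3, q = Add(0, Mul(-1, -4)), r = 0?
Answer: 0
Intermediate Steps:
q = 4 (q = Add(0, 4) = 4)
Function('W')(B, S) = 3
Function('m')(Z, H) = 0
Function('u')(h) = 0
Function('s')(l) = 0 (Function('s')(l) = Mul(Mul(4, 0), 6) = Mul(0, 6) = 0)
Mul(Pow(Add(146, 51), Rational(1, 2)), Function('s')(Function('u')(Function('W')(-2, 4)))) = Mul(Pow(Add(146, 51), Rational(1, 2)), 0) = Mul(Pow(197, Rational(1, 2)), 0) = 0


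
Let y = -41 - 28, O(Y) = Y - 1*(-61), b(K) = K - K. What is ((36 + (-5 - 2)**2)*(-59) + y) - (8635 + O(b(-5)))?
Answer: -13780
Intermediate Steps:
b(K) = 0
O(Y) = 61 + Y (O(Y) = Y + 61 = 61 + Y)
y = -69
((36 + (-5 - 2)**2)*(-59) + y) - (8635 + O(b(-5))) = ((36 + (-5 - 2)**2)*(-59) - 69) - (8635 + (61 + 0)) = ((36 + (-7)**2)*(-59) - 69) - (8635 + 61) = ((36 + 49)*(-59) - 69) - 1*8696 = (85*(-59) - 69) - 8696 = (-5015 - 69) - 8696 = -5084 - 8696 = -13780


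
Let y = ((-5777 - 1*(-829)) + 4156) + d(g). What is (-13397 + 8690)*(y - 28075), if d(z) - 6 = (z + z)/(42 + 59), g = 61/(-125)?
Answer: 1715090752629/12625 ≈ 1.3585e+8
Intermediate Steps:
g = -61/125 (g = 61*(-1/125) = -61/125 ≈ -0.48800)
d(z) = 6 + 2*z/101 (d(z) = 6 + (z + z)/(42 + 59) = 6 + (2*z)/101 = 6 + (2*z)*(1/101) = 6 + 2*z/101)
y = -9923372/12625 (y = ((-5777 - 1*(-829)) + 4156) + (6 + (2/101)*(-61/125)) = ((-5777 + 829) + 4156) + (6 - 122/12625) = (-4948 + 4156) + 75628/12625 = -792 + 75628/12625 = -9923372/12625 ≈ -786.01)
(-13397 + 8690)*(y - 28075) = (-13397 + 8690)*(-9923372/12625 - 28075) = -4707*(-364370247/12625) = 1715090752629/12625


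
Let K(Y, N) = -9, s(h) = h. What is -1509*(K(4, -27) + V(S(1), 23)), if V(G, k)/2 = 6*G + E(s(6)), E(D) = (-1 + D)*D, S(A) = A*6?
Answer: -185607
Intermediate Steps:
S(A) = 6*A
E(D) = D*(-1 + D)
V(G, k) = 60 + 12*G (V(G, k) = 2*(6*G + 6*(-1 + 6)) = 2*(6*G + 6*5) = 2*(6*G + 30) = 2*(30 + 6*G) = 60 + 12*G)
-1509*(K(4, -27) + V(S(1), 23)) = -1509*(-9 + (60 + 12*(6*1))) = -1509*(-9 + (60 + 12*6)) = -1509*(-9 + (60 + 72)) = -1509*(-9 + 132) = -1509*123 = -185607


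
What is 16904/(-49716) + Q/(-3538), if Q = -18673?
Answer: 217135129/43973802 ≈ 4.9378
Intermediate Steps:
16904/(-49716) + Q/(-3538) = 16904/(-49716) - 18673/(-3538) = 16904*(-1/49716) - 18673*(-1/3538) = -4226/12429 + 18673/3538 = 217135129/43973802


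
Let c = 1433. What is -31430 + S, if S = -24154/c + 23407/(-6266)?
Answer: -282400455735/8979178 ≈ -31451.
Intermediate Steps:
S = -184891195/8979178 (S = -24154/1433 + 23407/(-6266) = -24154*1/1433 + 23407*(-1/6266) = -24154/1433 - 23407/6266 = -184891195/8979178 ≈ -20.591)
-31430 + S = -31430 - 184891195/8979178 = -282400455735/8979178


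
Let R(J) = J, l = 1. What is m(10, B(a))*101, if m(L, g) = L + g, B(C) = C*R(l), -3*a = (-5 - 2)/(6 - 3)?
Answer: 9797/9 ≈ 1088.6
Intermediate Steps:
a = 7/9 (a = -(-5 - 2)/(3*(6 - 3)) = -(-7)/(3*3) = -1/3*(-7/3) = 7/9 ≈ 0.77778)
B(C) = C (B(C) = C*1 = C)
m(10, B(a))*101 = (10 + 7/9)*101 = (97/9)*101 = 9797/9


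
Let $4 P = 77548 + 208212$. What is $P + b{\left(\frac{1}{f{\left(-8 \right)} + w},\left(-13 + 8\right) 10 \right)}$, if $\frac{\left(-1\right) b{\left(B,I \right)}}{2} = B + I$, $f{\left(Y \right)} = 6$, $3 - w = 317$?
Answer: $\frac{11017161}{154} \approx 71540.0$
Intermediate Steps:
$w = -314$ ($w = 3 - 317 = -314$)
$P = 71440$ ($P = \frac{77548 + 208212}{4} = \frac{1}{4} \cdot 285760 = 71440$)
$b{\left(B,I \right)} = - 2 B - 2 I$ ($b{\left(B,I \right)} = - 2 \left(B + I\right) = - 2 B - 2 I$)
$P + b{\left(\frac{1}{f{\left(-8 \right)} + w},\left(-13 + 8\right) 10 \right)} = 71440 - \left(\frac{2}{6 - 314} + 2 \left(-13 + 8\right) 10\right) = 71440 - \left(- \frac{1}{154} + 2 \left(-5\right) 10\right) = 71440 - - \frac{15401}{154} = 71440 + \left(\frac{1}{154} + 100\right) = 71440 + \frac{15401}{154} = \frac{11017161}{154}$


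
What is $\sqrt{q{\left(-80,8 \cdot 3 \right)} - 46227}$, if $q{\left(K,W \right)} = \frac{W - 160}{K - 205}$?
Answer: $\frac{i \sqrt{3754749315}}{285} \approx 215.0 i$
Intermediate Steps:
$q{\left(K,W \right)} = \frac{-160 + W}{-205 + K}$
$\sqrt{q{\left(-80,8 \cdot 3 \right)} - 46227} = \sqrt{\frac{-160 + 8 \cdot 3}{-205 - 80} - 46227} = \sqrt{\frac{-160 + 24}{-285} - 46227} = \sqrt{\left(- \frac{1}{285}\right) \left(-136\right) - 46227} = \sqrt{\frac{136}{285} - 46227} = \sqrt{- \frac{13174559}{285}} = \frac{i \sqrt{3754749315}}{285}$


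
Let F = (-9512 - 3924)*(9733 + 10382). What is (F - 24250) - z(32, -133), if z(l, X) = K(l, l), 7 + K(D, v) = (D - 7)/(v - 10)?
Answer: -5946366451/22 ≈ -2.7029e+8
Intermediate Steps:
K(D, v) = -7 + (-7 + D)/(-10 + v) (K(D, v) = -7 + (D - 7)/(v - 10) = -7 + (-7 + D)/(-10 + v))
F = -270265140 (F = -13436*20115 = -270265140)
z(l, X) = (63 - 6*l)/(-10 + l) (z(l, X) = (63 + l - 7*l)/(-10 + l) = (63 - 6*l)/(-10 + l))
(F - 24250) - z(32, -133) = (-270265140 - 24250) - 3*(21 - 2*32)/(-10 + 32) = -270289390 - 3*(21 - 64)/22 = -270289390 - 3*(-43)/22 = -270289390 - 1*(-129/22) = -270289390 + 129/22 = -5946366451/22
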